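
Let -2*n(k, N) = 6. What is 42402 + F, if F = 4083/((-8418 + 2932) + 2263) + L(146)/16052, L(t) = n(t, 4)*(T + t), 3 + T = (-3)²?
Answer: 548406432897/12933899 ≈ 42401.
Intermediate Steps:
n(k, N) = -3 (n(k, N) = -½*6 = -3)
T = 6 (T = -3 + (-3)² = -3 + 9 = 6)
L(t) = -18 - 3*t (L(t) = -3*(6 + t) = -18 - 3*t)
F = -16752501/12933899 (F = 4083/((-8418 + 2932) + 2263) + (-18 - 3*146)/16052 = 4083/(-5486 + 2263) + (-18 - 438)*(1/16052) = 4083/(-3223) - 456*1/16052 = 4083*(-1/3223) - 114/4013 = -4083/3223 - 114/4013 = -16752501/12933899 ≈ -1.2952)
42402 + F = 42402 - 16752501/12933899 = 548406432897/12933899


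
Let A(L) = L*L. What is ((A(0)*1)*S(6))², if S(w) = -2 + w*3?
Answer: 0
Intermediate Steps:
A(L) = L²
S(w) = -2 + 3*w
((A(0)*1)*S(6))² = ((0²*1)*(-2 + 3*6))² = ((0*1)*(-2 + 18))² = (0*16)² = 0² = 0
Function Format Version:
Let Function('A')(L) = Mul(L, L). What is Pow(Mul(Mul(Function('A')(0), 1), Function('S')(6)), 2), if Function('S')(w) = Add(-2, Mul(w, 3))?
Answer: 0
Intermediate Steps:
Function('A')(L) = Pow(L, 2)
Function('S')(w) = Add(-2, Mul(3, w))
Pow(Mul(Mul(Function('A')(0), 1), Function('S')(6)), 2) = Pow(Mul(Mul(Pow(0, 2), 1), Add(-2, Mul(3, 6))), 2) = Pow(Mul(Mul(0, 1), Add(-2, 18)), 2) = Pow(Mul(0, 16), 2) = Pow(0, 2) = 0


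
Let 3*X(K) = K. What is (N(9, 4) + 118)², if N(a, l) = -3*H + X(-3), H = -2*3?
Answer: 18225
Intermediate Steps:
X(K) = K/3
H = -6
N(a, l) = 17 (N(a, l) = -3*(-6) + (⅓)*(-3) = 18 - 1 = 17)
(N(9, 4) + 118)² = (17 + 118)² = 135² = 18225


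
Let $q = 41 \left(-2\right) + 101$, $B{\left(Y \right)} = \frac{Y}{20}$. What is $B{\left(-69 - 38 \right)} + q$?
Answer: $\frac{273}{20} \approx 13.65$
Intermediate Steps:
$B{\left(Y \right)} = \frac{Y}{20}$ ($B{\left(Y \right)} = Y \frac{1}{20} = \frac{Y}{20}$)
$q = 19$ ($q = -82 + 101 = 19$)
$B{\left(-69 - 38 \right)} + q = \frac{-69 - 38}{20} + 19 = \frac{1}{20} \left(-107\right) + 19 = - \frac{107}{20} + 19 = \frac{273}{20}$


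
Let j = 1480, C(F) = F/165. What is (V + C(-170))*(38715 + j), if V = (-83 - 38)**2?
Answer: 19418968205/33 ≈ 5.8845e+8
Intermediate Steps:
V = 14641 (V = (-121)**2 = 14641)
C(F) = F/165 (C(F) = F*(1/165) = F/165)
(V + C(-170))*(38715 + j) = (14641 + (1/165)*(-170))*(38715 + 1480) = (14641 - 34/33)*40195 = (483119/33)*40195 = 19418968205/33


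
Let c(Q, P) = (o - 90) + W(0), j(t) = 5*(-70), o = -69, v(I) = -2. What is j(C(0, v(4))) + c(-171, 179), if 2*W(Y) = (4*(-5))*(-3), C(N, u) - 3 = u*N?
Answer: -479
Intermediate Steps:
C(N, u) = 3 + N*u (C(N, u) = 3 + u*N = 3 + N*u)
j(t) = -350
W(Y) = 30 (W(Y) = ((4*(-5))*(-3))/2 = (-20*(-3))/2 = (½)*60 = 30)
c(Q, P) = -129 (c(Q, P) = (-69 - 90) + 30 = -159 + 30 = -129)
j(C(0, v(4))) + c(-171, 179) = -350 - 129 = -479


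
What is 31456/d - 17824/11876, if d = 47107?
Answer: -116515928/139860683 ≈ -0.83309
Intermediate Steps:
31456/d - 17824/11876 = 31456/47107 - 17824/11876 = 31456*(1/47107) - 17824*1/11876 = 31456/47107 - 4456/2969 = -116515928/139860683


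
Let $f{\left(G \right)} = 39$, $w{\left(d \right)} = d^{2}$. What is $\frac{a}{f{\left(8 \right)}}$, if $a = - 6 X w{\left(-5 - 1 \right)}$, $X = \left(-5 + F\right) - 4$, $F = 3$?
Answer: $\frac{432}{13} \approx 33.231$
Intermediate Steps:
$X = -6$ ($X = \left(-5 + 3\right) - 4 = -2 - 4 = -6$)
$a = 1296$ ($a = \left(-6\right) \left(-6\right) \left(-5 - 1\right)^{2} = 36 \left(-5 - 1\right)^{2} = 36 \left(-6\right)^{2} = 36 \cdot 36 = 1296$)
$\frac{a}{f{\left(8 \right)}} = \frac{1296}{39} = 1296 \cdot \frac{1}{39} = \frac{432}{13}$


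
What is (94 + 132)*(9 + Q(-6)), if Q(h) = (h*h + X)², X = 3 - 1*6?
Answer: 248148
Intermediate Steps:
X = -3 (X = 3 - 6 = -3)
Q(h) = (-3 + h²)² (Q(h) = (h*h - 3)² = (h² - 3)² = (-3 + h²)²)
(94 + 132)*(9 + Q(-6)) = (94 + 132)*(9 + (-3 + (-6)²)²) = 226*(9 + (-3 + 36)²) = 226*(9 + 33²) = 226*(9 + 1089) = 226*1098 = 248148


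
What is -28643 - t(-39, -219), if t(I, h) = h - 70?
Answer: -28354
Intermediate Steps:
t(I, h) = -70 + h
-28643 - t(-39, -219) = -28643 - (-70 - 219) = -28643 - 1*(-289) = -28643 + 289 = -28354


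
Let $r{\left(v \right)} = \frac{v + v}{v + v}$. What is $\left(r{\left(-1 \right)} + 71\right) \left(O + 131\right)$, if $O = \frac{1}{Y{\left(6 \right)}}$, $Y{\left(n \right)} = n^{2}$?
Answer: $9434$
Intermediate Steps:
$r{\left(v \right)} = 1$ ($r{\left(v \right)} = \frac{2 v}{2 v} = 2 v \frac{1}{2 v} = 1$)
$O = \frac{1}{36}$ ($O = \frac{1}{6^{2}} = \frac{1}{36} \approx 0.027778$)
$\left(r{\left(-1 \right)} + 71\right) \left(O + 131\right) = \left(1 + 71\right) \left(\frac{1}{36} + 131\right) = 72 \cdot \frac{4717}{36} = 9434$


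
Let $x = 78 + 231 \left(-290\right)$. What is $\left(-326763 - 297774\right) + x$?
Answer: $-691449$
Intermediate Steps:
$x = -66912$ ($x = 78 - 66990 = -66912$)
$\left(-326763 - 297774\right) + x = \left(-326763 - 297774\right) - 66912 = -624537 - 66912 = -691449$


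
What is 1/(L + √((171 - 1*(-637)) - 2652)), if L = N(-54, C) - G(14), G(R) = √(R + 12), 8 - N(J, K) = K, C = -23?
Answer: 1/(31 - √26 + 2*I*√461) ≈ 0.010299 - 0.017075*I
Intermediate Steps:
N(J, K) = 8 - K
G(R) = √(12 + R)
L = 31 - √26 (L = (8 - 1*(-23)) - √(12 + 14) = (8 + 23) - √26 = 31 - √26 ≈ 25.901)
1/(L + √((171 - 1*(-637)) - 2652)) = 1/((31 - √26) + √((171 - 1*(-637)) - 2652)) = 1/((31 - √26) + √((171 + 637) - 2652)) = 1/((31 - √26) + √(808 - 2652)) = 1/((31 - √26) + √(-1844)) = 1/((31 - √26) + 2*I*√461) = 1/(31 - √26 + 2*I*√461)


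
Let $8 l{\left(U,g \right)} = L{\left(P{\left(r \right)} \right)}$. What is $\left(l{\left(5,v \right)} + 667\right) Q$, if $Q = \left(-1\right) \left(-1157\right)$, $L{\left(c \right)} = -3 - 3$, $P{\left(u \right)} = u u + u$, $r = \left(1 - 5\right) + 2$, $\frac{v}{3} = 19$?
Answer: $\frac{3083405}{4} \approx 7.7085 \cdot 10^{5}$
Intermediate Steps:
$v = 57$ ($v = 3 \cdot 19 = 57$)
$r = -2$ ($r = -4 + 2 = -2$)
$P{\left(u \right)} = u + u^{2}$ ($P{\left(u \right)} = u^{2} + u = u + u^{2}$)
$L{\left(c \right)} = -6$
$Q = 1157$
$l{\left(U,g \right)} = - \frac{3}{4}$ ($l{\left(U,g \right)} = \frac{1}{8} \left(-6\right) = - \frac{3}{4}$)
$\left(l{\left(5,v \right)} + 667\right) Q = \left(- \frac{3}{4} + 667\right) 1157 = \frac{2665}{4} \cdot 1157 = \frac{3083405}{4}$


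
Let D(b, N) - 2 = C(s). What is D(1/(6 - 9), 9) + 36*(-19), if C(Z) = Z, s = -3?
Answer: -685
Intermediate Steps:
D(b, N) = -1 (D(b, N) = 2 - 3 = -1)
D(1/(6 - 9), 9) + 36*(-19) = -1 + 36*(-19) = -1 - 684 = -685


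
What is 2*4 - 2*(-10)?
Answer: 28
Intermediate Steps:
2*4 - 2*(-10) = 8 + 20 = 28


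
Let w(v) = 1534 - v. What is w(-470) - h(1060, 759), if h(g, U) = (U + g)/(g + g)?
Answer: 4246661/2120 ≈ 2003.1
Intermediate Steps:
h(g, U) = (U + g)/(2*g) (h(g, U) = (U + g)/((2*g)) = (U + g)*(1/(2*g)) = (U + g)/(2*g))
w(-470) - h(1060, 759) = (1534 - 1*(-470)) - (759 + 1060)/(2*1060) = (1534 + 470) - 1819/(2*1060) = 2004 - 1*1819/2120 = 2004 - 1819/2120 = 4246661/2120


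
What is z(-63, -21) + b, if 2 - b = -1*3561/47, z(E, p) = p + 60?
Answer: 5488/47 ≈ 116.77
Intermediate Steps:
z(E, p) = 60 + p
b = 3655/47 (b = 2 - (-1*3561)/47 = 2 - (-3561)/47 = 2 - 1*(-3561/47) = 2 + 3561/47 = 3655/47 ≈ 77.766)
z(-63, -21) + b = (60 - 21) + 3655/47 = 39 + 3655/47 = 5488/47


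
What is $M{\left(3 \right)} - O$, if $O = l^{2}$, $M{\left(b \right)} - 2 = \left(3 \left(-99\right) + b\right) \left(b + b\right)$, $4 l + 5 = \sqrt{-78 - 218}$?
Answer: $- \frac{27921}{16} + \frac{5 i \sqrt{74}}{4} \approx -1745.1 + 10.753 i$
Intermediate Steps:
$l = - \frac{5}{4} + \frac{i \sqrt{74}}{2}$ ($l = - \frac{5}{4} + \frac{\sqrt{-78 - 218}}{4} = - \frac{5}{4} + \frac{\sqrt{-296}}{4} = - \frac{5}{4} + \frac{2 i \sqrt{74}}{4} = - \frac{5}{4} + \frac{i \sqrt{74}}{2} \approx -1.25 + 4.3012 i$)
$M{\left(b \right)} = 2 + 2 b \left(-297 + b\right)$ ($M{\left(b \right)} = 2 + \left(3 \left(-99\right) + b\right) \left(b + b\right) = 2 + \left(-297 + b\right) 2 b = 2 + 2 b \left(-297 + b\right)$)
$O = \left(- \frac{5}{4} + \frac{i \sqrt{74}}{2}\right)^{2} \approx -16.938 - 10.753 i$
$M{\left(3 \right)} - O = \left(2 - 1782 + 2 \cdot 3^{2}\right) - \frac{\left(5 - 2 i \sqrt{74}\right)^{2}}{16} = \left(2 - 1782 + 2 \cdot 9\right) - \frac{\left(5 - 2 i \sqrt{74}\right)^{2}}{16} = \left(2 - 1782 + 18\right) - \frac{\left(5 - 2 i \sqrt{74}\right)^{2}}{16} = -1762 - \frac{\left(5 - 2 i \sqrt{74}\right)^{2}}{16}$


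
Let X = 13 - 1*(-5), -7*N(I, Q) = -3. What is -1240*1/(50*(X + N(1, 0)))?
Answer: -868/645 ≈ -1.3457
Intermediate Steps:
N(I, Q) = 3/7 (N(I, Q) = -⅐*(-3) = 3/7)
X = 18 (X = 13 + 5 = 18)
-1240*1/(50*(X + N(1, 0))) = -1240*1/(50*(18 + 3/7)) = -1240/(50*(129/7)) = -1240/6450/7 = -1240*7/6450 = -868/645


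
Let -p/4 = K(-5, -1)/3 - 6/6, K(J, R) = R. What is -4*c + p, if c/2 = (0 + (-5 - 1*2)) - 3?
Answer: 256/3 ≈ 85.333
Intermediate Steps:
p = 16/3 (p = -4*(-1/3 - 6/6) = -4*(-1*⅓ - 6*⅙) = -4*(-⅓ - 1) = -4*(-4/3) = 16/3 ≈ 5.3333)
c = -20 (c = 2*((0 + (-5 - 1*2)) - 3) = 2*((0 + (-5 - 2)) - 3) = 2*((0 - 7) - 3) = 2*(-7 - 3) = 2*(-10) = -20)
-4*c + p = -4*(-20) + 16/3 = 80 + 16/3 = 256/3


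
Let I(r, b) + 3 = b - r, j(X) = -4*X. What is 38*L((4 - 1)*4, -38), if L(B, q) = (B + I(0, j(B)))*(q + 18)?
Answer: 29640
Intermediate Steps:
I(r, b) = -3 + b - r (I(r, b) = -3 + (b - r) = -3 + b - r)
L(B, q) = (-3 - 3*B)*(18 + q) (L(B, q) = (B + (-3 - 4*B - 1*0))*(q + 18) = (B + (-3 - 4*B + 0))*(18 + q) = (B + (-3 - 4*B))*(18 + q) = (-3 - 3*B)*(18 + q))
38*L((4 - 1)*4, -38) = 38*(-54 - 54*(4 - 1)*4 - 3*(-38) - 3*(4 - 1)*4*(-38)) = 38*(-54 - 162*4 + 114 - 3*3*4*(-38)) = 38*(-54 - 54*12 + 114 - 3*12*(-38)) = 38*(-54 - 648 + 114 + 1368) = 38*780 = 29640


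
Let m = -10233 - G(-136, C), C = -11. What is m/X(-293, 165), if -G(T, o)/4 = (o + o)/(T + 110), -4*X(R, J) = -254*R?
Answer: 265970/483743 ≈ 0.54982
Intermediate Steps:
X(R, J) = 127*R/2 (X(R, J) = -(-127)*R/2 = 127*R/2)
G(T, o) = -8*o/(110 + T) (G(T, o) = -4*(o + o)/(T + 110) = -4*2*o/(110 + T) = -8*o/(110 + T))
m = -132985/13 (m = -10233 - (-8)*(-11)/(110 - 136) = -10233 - (-8)*(-11)/(-26) = -10233 - (-8)*(-11)*(-1)/26 = -10233 - 1*(-44/13) = -10233 + 44/13 = -132985/13 ≈ -10230.)
m/X(-293, 165) = -132985/(13*((127/2)*(-293))) = -132985/(13*(-37211/2)) = -132985/13*(-2/37211) = 265970/483743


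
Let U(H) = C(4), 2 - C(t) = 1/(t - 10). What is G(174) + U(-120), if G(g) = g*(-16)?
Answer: -16691/6 ≈ -2781.8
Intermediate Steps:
C(t) = 2 - 1/(-10 + t) (C(t) = 2 - 1/(t - 10) = 2 - 1/(-10 + t))
U(H) = 13/6 (U(H) = (-21 + 2*4)/(-10 + 4) = (-21 + 8)/(-6) = -⅙*(-13) = 13/6)
G(g) = -16*g
G(174) + U(-120) = -16*174 + 13/6 = -2784 + 13/6 = -16691/6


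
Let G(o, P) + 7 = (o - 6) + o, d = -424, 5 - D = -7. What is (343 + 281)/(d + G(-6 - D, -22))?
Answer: -624/473 ≈ -1.3192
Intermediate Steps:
D = 12 (D = 5 - 1*(-7) = 5 + 7 = 12)
G(o, P) = -13 + 2*o (G(o, P) = -7 + ((o - 6) + o) = -7 + ((-6 + o) + o) = -7 + (-6 + 2*o) = -13 + 2*o)
(343 + 281)/(d + G(-6 - D, -22)) = (343 + 281)/(-424 + (-13 + 2*(-6 - 1*12))) = 624/(-424 + (-13 + 2*(-6 - 12))) = 624/(-424 + (-13 + 2*(-18))) = 624/(-424 + (-13 - 36)) = 624/(-424 - 49) = 624/(-473) = 624*(-1/473) = -624/473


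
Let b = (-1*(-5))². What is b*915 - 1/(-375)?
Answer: 8578126/375 ≈ 22875.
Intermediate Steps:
b = 25 (b = 5² = 25)
b*915 - 1/(-375) = 25*915 - 1/(-375) = 22875 - 1*(-1/375) = 22875 + 1/375 = 8578126/375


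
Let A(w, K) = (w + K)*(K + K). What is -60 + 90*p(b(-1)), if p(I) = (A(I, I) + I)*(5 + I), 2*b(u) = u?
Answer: 285/2 ≈ 142.50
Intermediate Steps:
A(w, K) = 2*K*(K + w) (A(w, K) = (K + w)*(2*K) = 2*K*(K + w))
b(u) = u/2
p(I) = (5 + I)*(I + 4*I²) (p(I) = (2*I*(I + I) + I)*(5 + I) = (2*I*(2*I) + I)*(5 + I) = (4*I² + I)*(5 + I) = (I + 4*I²)*(5 + I) = (5 + I)*(I + 4*I²))
-60 + 90*p(b(-1)) = -60 + 90*(((½)*(-1))*(5 + 4*((½)*(-1))² + 21*((½)*(-1)))) = -60 + 90*(-(5 + 4*(-½)² + 21*(-½))/2) = -60 + 90*(-(5 + 4*(¼) - 21/2)/2) = -60 + 90*(-(5 + 1 - 21/2)/2) = -60 + 90*(-½*(-9/2)) = -60 + 90*(9/4) = -60 + 405/2 = 285/2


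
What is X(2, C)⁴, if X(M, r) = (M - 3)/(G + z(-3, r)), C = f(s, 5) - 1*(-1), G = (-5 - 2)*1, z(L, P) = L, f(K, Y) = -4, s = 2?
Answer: 1/10000 ≈ 0.00010000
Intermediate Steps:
G = -7 (G = -7*1 = -7)
C = -3 (C = -4 - 1*(-1) = -4 + 1 = -3)
X(M, r) = 3/10 - M/10 (X(M, r) = (M - 3)/(-7 - 3) = (-3 + M)/(-10) = (-3 + M)*(-⅒) = 3/10 - M/10)
X(2, C)⁴ = (3/10 - ⅒*2)⁴ = (3/10 - ⅕)⁴ = (⅒)⁴ = 1/10000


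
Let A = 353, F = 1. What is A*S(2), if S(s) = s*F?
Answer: 706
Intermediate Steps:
S(s) = s (S(s) = s*1 = s)
A*S(2) = 353*2 = 706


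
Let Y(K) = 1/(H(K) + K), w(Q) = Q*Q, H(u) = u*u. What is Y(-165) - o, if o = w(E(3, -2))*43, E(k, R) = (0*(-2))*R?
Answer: 1/27060 ≈ 3.6955e-5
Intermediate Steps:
E(k, R) = 0 (E(k, R) = 0*R = 0)
H(u) = u²
w(Q) = Q²
Y(K) = 1/(K + K²) (Y(K) = 1/(K² + K) = 1/(K + K²))
o = 0 (o = 0²*43 = 0*43 = 0)
Y(-165) - o = 1/((-165)*(1 - 165)) - 1*0 = -1/165/(-164) + 0 = -1/165*(-1/164) + 0 = 1/27060 + 0 = 1/27060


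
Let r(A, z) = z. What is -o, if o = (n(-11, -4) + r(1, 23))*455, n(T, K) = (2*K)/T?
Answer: -118755/11 ≈ -10796.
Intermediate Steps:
n(T, K) = 2*K/T
o = 118755/11 (o = (2*(-4)/(-11) + 23)*455 = (2*(-4)*(-1/11) + 23)*455 = (8/11 + 23)*455 = (261/11)*455 = 118755/11 ≈ 10796.)
-o = -1*118755/11 = -118755/11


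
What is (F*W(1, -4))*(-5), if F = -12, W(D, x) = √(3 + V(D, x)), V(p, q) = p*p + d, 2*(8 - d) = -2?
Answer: 60*√13 ≈ 216.33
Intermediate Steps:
d = 9 (d = 8 - ½*(-2) = 8 + 1 = 9)
V(p, q) = 9 + p² (V(p, q) = p*p + 9 = p² + 9 = 9 + p²)
W(D, x) = √(12 + D²) (W(D, x) = √(3 + (9 + D²)) = √(12 + D²))
(F*W(1, -4))*(-5) = -12*√(12 + 1²)*(-5) = -12*√(12 + 1)*(-5) = -12*√13*(-5) = 60*√13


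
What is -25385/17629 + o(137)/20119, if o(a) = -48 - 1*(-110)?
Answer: -16439607/11441221 ≈ -1.4369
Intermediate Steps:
o(a) = 62 (o(a) = -48 + 110 = 62)
-25385/17629 + o(137)/20119 = -25385/17629 + 62/20119 = -25385*1/17629 + 62*(1/20119) = -25385/17629 + 2/649 = -16439607/11441221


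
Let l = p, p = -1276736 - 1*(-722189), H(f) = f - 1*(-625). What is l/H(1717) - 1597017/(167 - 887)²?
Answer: -48536229769/202348800 ≈ -239.86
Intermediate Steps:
H(f) = 625 + f (H(f) = f + 625 = 625 + f)
p = -554547 (p = -1276736 + 722189 = -554547)
l = -554547
l/H(1717) - 1597017/(167 - 887)² = -554547/(625 + 1717) - 1597017/(167 - 887)² = -554547/2342 - 1597017/((-720)²) = -554547*1/2342 - 1597017/518400 = -554547/2342 - 1597017*1/518400 = -554547/2342 - 532339/172800 = -48536229769/202348800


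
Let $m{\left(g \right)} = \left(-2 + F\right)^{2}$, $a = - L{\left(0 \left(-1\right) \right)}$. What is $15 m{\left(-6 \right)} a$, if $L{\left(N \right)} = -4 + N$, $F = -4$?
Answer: $2160$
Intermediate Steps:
$a = 4$ ($a = - (-4 + 0 \left(-1\right)) = - (-4 + 0) = \left(-1\right) \left(-4\right) = 4$)
$m{\left(g \right)} = 36$ ($m{\left(g \right)} = \left(-2 - 4\right)^{2} = \left(-6\right)^{2} = 36$)
$15 m{\left(-6 \right)} a = 15 \cdot 36 \cdot 4 = 540 \cdot 4 = 2160$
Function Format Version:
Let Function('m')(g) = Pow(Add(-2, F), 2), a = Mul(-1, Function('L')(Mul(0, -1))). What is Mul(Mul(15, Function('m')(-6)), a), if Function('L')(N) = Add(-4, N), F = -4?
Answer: 2160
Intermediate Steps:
a = 4 (a = Mul(-1, Add(-4, Mul(0, -1))) = Mul(-1, Add(-4, 0)) = Mul(-1, -4) = 4)
Function('m')(g) = 36 (Function('m')(g) = Pow(Add(-2, -4), 2) = Pow(-6, 2) = 36)
Mul(Mul(15, Function('m')(-6)), a) = Mul(Mul(15, 36), 4) = Mul(540, 4) = 2160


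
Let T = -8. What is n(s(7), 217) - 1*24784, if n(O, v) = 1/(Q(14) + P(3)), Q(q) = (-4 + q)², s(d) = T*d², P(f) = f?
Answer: -2552751/103 ≈ -24784.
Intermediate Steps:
s(d) = -8*d²
n(O, v) = 1/103 (n(O, v) = 1/((-4 + 14)² + 3) = 1/(10² + 3) = 1/(100 + 3) = 1/103)
n(s(7), 217) - 1*24784 = 1/103 - 1*24784 = 1/103 - 24784 = -2552751/103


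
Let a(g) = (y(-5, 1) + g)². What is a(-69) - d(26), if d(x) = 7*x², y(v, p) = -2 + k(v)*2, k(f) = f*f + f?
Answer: -3771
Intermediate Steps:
k(f) = f + f² (k(f) = f² + f = f + f²)
y(v, p) = -2 + 2*v*(1 + v) (y(v, p) = -2 + (v*(1 + v))*2 = -2 + 2*v*(1 + v))
a(g) = (38 + g)² (a(g) = ((-2 + 2*(-5)*(1 - 5)) + g)² = ((-2 + 2*(-5)*(-4)) + g)² = ((-2 + 40) + g)² = (38 + g)²)
a(-69) - d(26) = (38 - 69)² - 7*26² = (-31)² - 7*676 = 961 - 1*4732 = 961 - 4732 = -3771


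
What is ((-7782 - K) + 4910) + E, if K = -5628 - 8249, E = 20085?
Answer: 31090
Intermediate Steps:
K = -13877
((-7782 - K) + 4910) + E = ((-7782 - 1*(-13877)) + 4910) + 20085 = ((-7782 + 13877) + 4910) + 20085 = (6095 + 4910) + 20085 = 11005 + 20085 = 31090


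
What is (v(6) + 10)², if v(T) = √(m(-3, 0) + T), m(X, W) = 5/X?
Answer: (30 + √39)²/9 ≈ 145.97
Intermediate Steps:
v(T) = √(-5/3 + T) (v(T) = √(5/(-3) + T) = √(5*(-⅓) + T) = √(-5/3 + T))
(v(6) + 10)² = (√(-15 + 9*6)/3 + 10)² = (√(-15 + 54)/3 + 10)² = (√39/3 + 10)² = (10 + √39/3)²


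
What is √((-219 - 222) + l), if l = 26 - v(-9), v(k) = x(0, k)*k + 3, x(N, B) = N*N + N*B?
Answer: I*√418 ≈ 20.445*I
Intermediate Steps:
x(N, B) = N² + B*N
v(k) = 3 (v(k) = (0*(k + 0))*k + 3 = (0*k)*k + 3 = 0*k + 3 = 0 + 3 = 3)
l = 23 (l = 26 - 1*3 = 26 - 3 = 23)
√((-219 - 222) + l) = √((-219 - 222) + 23) = √(-441 + 23) = √(-418) = I*√418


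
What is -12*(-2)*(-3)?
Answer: -72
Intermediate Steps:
-12*(-2)*(-3) = 24*(-3) = -72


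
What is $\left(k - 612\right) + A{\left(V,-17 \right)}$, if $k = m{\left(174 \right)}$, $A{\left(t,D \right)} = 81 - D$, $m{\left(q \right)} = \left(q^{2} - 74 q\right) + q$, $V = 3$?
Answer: $17060$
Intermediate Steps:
$m{\left(q \right)} = q^{2} - 73 q$
$k = 17574$ ($k = 174 \left(-73 + 174\right) = 174 \cdot 101 = 17574$)
$\left(k - 612\right) + A{\left(V,-17 \right)} = \left(17574 - 612\right) + \left(81 - -17\right) = 16962 + \left(81 + 17\right) = 16962 + 98 = 17060$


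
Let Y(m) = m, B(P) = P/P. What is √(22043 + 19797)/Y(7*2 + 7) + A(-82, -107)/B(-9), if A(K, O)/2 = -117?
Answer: -234 + 4*√2615/21 ≈ -224.26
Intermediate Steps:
B(P) = 1
A(K, O) = -234 (A(K, O) = 2*(-117) = -234)
√(22043 + 19797)/Y(7*2 + 7) + A(-82, -107)/B(-9) = √(22043 + 19797)/(7*2 + 7) - 234/1 = √41840/(14 + 7) - 234*1 = (4*√2615)/21 - 234 = (4*√2615)*(1/21) - 234 = 4*√2615/21 - 234 = -234 + 4*√2615/21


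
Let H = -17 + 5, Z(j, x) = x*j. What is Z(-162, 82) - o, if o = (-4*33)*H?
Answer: -14868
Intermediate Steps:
Z(j, x) = j*x
H = -12
o = 1584 (o = -4*33*(-12) = -132*(-12) = 1584)
Z(-162, 82) - o = -162*82 - 1*1584 = -13284 - 1584 = -14868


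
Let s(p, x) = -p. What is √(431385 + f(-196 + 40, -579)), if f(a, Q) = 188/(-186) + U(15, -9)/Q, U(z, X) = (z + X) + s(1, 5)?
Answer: 6*√428942934443/5983 ≈ 656.80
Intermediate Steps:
U(z, X) = -1 + X + z (U(z, X) = (z + X) - 1*1 = (X + z) - 1 = -1 + X + z)
f(a, Q) = -94/93 + 5/Q (f(a, Q) = 188/(-186) + (-1 - 9 + 15)/Q = 188*(-1/186) + 5/Q = -94/93 + 5/Q)
√(431385 + f(-196 + 40, -579)) = √(431385 + (-94/93 + 5/(-579))) = √(431385 + (-94/93 + 5*(-1/579))) = √(431385 + (-94/93 - 5/579)) = √(431385 - 6099/5983) = √(2580970356/5983) = 6*√428942934443/5983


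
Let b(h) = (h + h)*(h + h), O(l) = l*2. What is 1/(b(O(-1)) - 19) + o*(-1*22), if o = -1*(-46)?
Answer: -3037/3 ≈ -1012.3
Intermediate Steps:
O(l) = 2*l
b(h) = 4*h**2 (b(h) = (2*h)*(2*h) = 4*h**2)
o = 46
1/(b(O(-1)) - 19) + o*(-1*22) = 1/(4*(2*(-1))**2 - 19) + 46*(-1*22) = 1/(4*(-2)**2 - 19) + 46*(-22) = 1/(4*4 - 19) - 1012 = 1/(16 - 19) - 1012 = 1/(-3) - 1012 = -1/3 - 1012 = -3037/3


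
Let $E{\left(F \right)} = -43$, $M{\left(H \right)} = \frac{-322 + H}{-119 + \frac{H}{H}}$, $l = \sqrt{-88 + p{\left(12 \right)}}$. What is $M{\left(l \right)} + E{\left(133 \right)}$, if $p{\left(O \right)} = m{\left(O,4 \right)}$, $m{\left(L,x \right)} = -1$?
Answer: $- \frac{2376}{59} - \frac{i \sqrt{89}}{118} \approx -40.271 - 0.079949 i$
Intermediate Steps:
$p{\left(O \right)} = -1$
$l = i \sqrt{89}$ ($l = \sqrt{-88 - 1} = \sqrt{-89} = i \sqrt{89} \approx 9.434 i$)
$M{\left(H \right)} = \frac{161}{59} - \frac{H}{118}$ ($M{\left(H \right)} = \frac{-322 + H}{-119 + 1} = \frac{-322 + H}{-118} = \left(-322 + H\right) \left(- \frac{1}{118}\right) = \frac{161}{59} - \frac{H}{118}$)
$M{\left(l \right)} + E{\left(133 \right)} = \left(\frac{161}{59} - \frac{i \sqrt{89}}{118}\right) - 43 = - \frac{2376}{59} - \frac{i \sqrt{89}}{118}$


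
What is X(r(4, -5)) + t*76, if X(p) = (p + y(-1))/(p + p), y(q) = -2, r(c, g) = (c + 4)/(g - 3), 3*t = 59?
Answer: 8977/6 ≈ 1496.2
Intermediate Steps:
t = 59/3 (t = (1/3)*59 = 59/3 ≈ 19.667)
r(c, g) = (4 + c)/(-3 + g)
X(p) = (-2 + p)/(2*p) (X(p) = (p - 2)/(p + p) = (-2 + p)/((2*p)) = (-2 + p)*(1/(2*p)) = (-2 + p)/(2*p))
X(r(4, -5)) + t*76 = (-2 + (4 + 4)/(-3 - 5))/(2*(((4 + 4)/(-3 - 5)))) + (59/3)*76 = (-2 + 8/(-8))/(2*((8/(-8)))) + 4484/3 = (-2 - 1/8*8)/(2*((-1/8*8))) + 4484/3 = (1/2)*(-2 - 1)/(-1) + 4484/3 = (1/2)*(-1)*(-3) + 4484/3 = 3/2 + 4484/3 = 8977/6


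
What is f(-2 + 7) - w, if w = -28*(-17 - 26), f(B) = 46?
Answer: -1158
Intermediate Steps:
w = 1204 (w = -28*(-43) = 1204)
f(-2 + 7) - w = 46 - 1*1204 = 46 - 1204 = -1158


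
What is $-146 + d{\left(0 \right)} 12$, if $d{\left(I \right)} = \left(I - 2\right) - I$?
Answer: $-170$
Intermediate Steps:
$d{\left(I \right)} = -2$ ($d{\left(I \right)} = \left(-2 + I\right) - I = -2$)
$-146 + d{\left(0 \right)} 12 = -146 - 24 = -170$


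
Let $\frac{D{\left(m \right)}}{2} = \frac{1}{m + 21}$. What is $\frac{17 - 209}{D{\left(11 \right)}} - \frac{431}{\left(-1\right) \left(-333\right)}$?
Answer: $- \frac{1023407}{333} \approx -3073.3$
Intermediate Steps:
$D{\left(m \right)} = \frac{2}{21 + m}$ ($D{\left(m \right)} = \frac{2}{m + 21} = \frac{2}{21 + m}$)
$\frac{17 - 209}{D{\left(11 \right)}} - \frac{431}{\left(-1\right) \left(-333\right)} = \frac{17 - 209}{2 \frac{1}{21 + 11}} - \frac{431}{\left(-1\right) \left(-333\right)} = - \frac{192}{2 \cdot \frac{1}{32}} - \frac{431}{333} = - 192 \frac{1}{\frac{1}{16}} - \frac{431}{333} = \left(-192\right) 16 - \frac{431}{333} = -3072 - \frac{431}{333} = - \frac{1023407}{333}$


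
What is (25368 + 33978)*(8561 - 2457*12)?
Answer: -1241696358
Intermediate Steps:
(25368 + 33978)*(8561 - 2457*12) = 59346*(8561 - 29484) = 59346*(-20923) = -1241696358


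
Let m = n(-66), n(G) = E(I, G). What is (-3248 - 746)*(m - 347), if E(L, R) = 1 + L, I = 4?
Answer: 1365948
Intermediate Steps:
n(G) = 5 (n(G) = 1 + 4 = 5)
m = 5
(-3248 - 746)*(m - 347) = (-3248 - 746)*(5 - 347) = -3994*(-342) = 1365948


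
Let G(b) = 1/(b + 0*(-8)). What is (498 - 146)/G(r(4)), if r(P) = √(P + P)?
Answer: 704*√2 ≈ 995.61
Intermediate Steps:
r(P) = √2*√P (r(P) = √(2*P) = √2*√P)
G(b) = 1/b (G(b) = 1/(b + 0) = 1/b)
(498 - 146)/G(r(4)) = (498 - 146)/(1/(√2*√4)) = 352/(1/(√2*2)) = 352/(1/(2*√2)) = 352/((√2/4)) = 352*(2*√2) = 704*√2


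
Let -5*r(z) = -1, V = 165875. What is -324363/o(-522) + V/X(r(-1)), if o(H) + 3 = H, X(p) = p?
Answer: 145248746/175 ≈ 8.2999e+5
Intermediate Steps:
r(z) = ⅕ (r(z) = -⅕*(-1) = ⅕)
o(H) = -3 + H
-324363/o(-522) + V/X(r(-1)) = -324363/(-3 - 522) + 165875/(⅕) = -324363/(-525) + 165875*5 = -324363*(-1/525) + 829375 = 108121/175 + 829375 = 145248746/175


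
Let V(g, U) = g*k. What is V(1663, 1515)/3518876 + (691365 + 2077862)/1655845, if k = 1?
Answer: 9747320099087/5826713230220 ≈ 1.6729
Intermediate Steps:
V(g, U) = g (V(g, U) = g*1 = g)
V(1663, 1515)/3518876 + (691365 + 2077862)/1655845 = 1663/3518876 + (691365 + 2077862)/1655845 = 1663*(1/3518876) + 2769227*(1/1655845) = 1663/3518876 + 2769227/1655845 = 9747320099087/5826713230220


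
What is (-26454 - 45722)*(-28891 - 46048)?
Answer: 5408797264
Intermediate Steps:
(-26454 - 45722)*(-28891 - 46048) = -72176*(-74939) = 5408797264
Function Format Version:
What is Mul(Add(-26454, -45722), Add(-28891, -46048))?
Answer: 5408797264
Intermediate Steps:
Mul(Add(-26454, -45722), Add(-28891, -46048)) = Mul(-72176, -74939) = 5408797264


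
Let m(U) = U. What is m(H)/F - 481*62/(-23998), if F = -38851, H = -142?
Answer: 44693163/35859473 ≈ 1.2463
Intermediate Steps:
m(H)/F - 481*62/(-23998) = -142/(-38851) - 481*62/(-23998) = -142*(-1/38851) - 29822*(-1/23998) = 142/38851 + 1147/923 = 44693163/35859473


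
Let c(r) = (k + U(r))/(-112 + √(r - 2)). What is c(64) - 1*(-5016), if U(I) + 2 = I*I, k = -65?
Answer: 393408/79 - 51*√62/158 ≈ 4977.3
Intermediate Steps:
U(I) = -2 + I² (U(I) = -2 + I*I = -2 + I²)
c(r) = (-67 + r²)/(-112 + √(-2 + r)) (c(r) = (-65 + (-2 + r²))/(-112 + √(r - 2)) = (-67 + r²)/(-112 + √(-2 + r)))
c(64) - 1*(-5016) = (-67 + 64²)/(-112 + √(-2 + 64)) - 1*(-5016) = (-67 + 4096)/(-112 + √62) + 5016 = 4029/(-112 + √62) + 5016 = 5016 + 4029/(-112 + √62)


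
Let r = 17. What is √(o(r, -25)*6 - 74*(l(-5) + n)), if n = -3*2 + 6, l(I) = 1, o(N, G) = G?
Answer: 4*I*√14 ≈ 14.967*I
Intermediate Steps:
n = 0 (n = -6 + 6 = 0)
√(o(r, -25)*6 - 74*(l(-5) + n)) = √(-25*6 - 74*(1 + 0)) = √(-150 - 74*1) = √(-150 - 74) = √(-224) = 4*I*√14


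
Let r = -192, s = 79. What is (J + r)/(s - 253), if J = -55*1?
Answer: 247/174 ≈ 1.4195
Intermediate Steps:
J = -55
(J + r)/(s - 253) = (-55 - 192)/(79 - 253) = -247/(-174) = -247*(-1/174) = 247/174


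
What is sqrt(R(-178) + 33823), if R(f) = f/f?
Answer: 4*sqrt(2114) ≈ 183.91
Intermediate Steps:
R(f) = 1
sqrt(R(-178) + 33823) = sqrt(1 + 33823) = sqrt(33824) = 4*sqrt(2114)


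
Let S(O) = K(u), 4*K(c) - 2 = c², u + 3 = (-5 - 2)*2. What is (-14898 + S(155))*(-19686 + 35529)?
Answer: -939505743/4 ≈ -2.3488e+8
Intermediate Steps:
u = -17 (u = -3 + (-5 - 2)*2 = -3 - 7*2 = -3 - 14 = -17)
K(c) = ½ + c²/4
S(O) = 291/4 (S(O) = ½ + (¼)*(-17)² = ½ + (¼)*289 = ½ + 289/4 = 291/4)
(-14898 + S(155))*(-19686 + 35529) = (-14898 + 291/4)*(-19686 + 35529) = -59301/4*15843 = -939505743/4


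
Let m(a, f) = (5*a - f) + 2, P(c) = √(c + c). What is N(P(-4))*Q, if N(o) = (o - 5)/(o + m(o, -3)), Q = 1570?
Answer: 36110/313 + 109900*I*√2/313 ≈ 115.37 + 496.56*I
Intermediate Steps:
P(c) = √2*√c (P(c) = √(2*c) = √2*√c)
m(a, f) = 2 - f + 5*a (m(a, f) = (-f + 5*a) + 2 = 2 - f + 5*a)
N(o) = (-5 + o)/(5 + 6*o) (N(o) = (o - 5)/(o + (2 - 1*(-3) + 5*o)) = (-5 + o)/(o + (2 + 3 + 5*o)) = (-5 + o)/(o + (5 + 5*o)) = (-5 + o)/(5 + 6*o))
N(P(-4))*Q = ((-5 + √2*√(-4))/(5 + 6*(√2*√(-4))))*1570 = ((-5 + √2*(2*I))/(5 + 6*(√2*(2*I))))*1570 = ((-5 + 2*I*√2)/(5 + 6*(2*I*√2)))*1570 = ((-5 + 2*I*√2)/(5 + 12*I*√2))*1570 = 1570*(-5 + 2*I*√2)/(5 + 12*I*√2)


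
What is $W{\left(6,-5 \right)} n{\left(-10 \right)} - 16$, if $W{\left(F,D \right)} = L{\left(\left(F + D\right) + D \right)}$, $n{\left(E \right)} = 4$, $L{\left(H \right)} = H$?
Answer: $-32$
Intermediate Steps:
$W{\left(F,D \right)} = F + 2 D$ ($W{\left(F,D \right)} = \left(F + D\right) + D = \left(D + F\right) + D = F + 2 D$)
$W{\left(6,-5 \right)} n{\left(-10 \right)} - 16 = \left(6 + 2 \left(-5\right)\right) 4 - 16 = \left(6 - 10\right) 4 - 16 = \left(-4\right) 4 - 16 = -16 - 16 = -32$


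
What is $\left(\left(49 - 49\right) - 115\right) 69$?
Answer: $-7935$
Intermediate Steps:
$\left(\left(49 - 49\right) - 115\right) 69 = \left(0 - 115\right) 69 = \left(-115\right) 69 = -7935$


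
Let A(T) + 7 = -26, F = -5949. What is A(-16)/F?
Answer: 11/1983 ≈ 0.0055472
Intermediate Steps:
A(T) = -33 (A(T) = -7 - 26 = -33)
A(-16)/F = -33/(-5949) = -33*(-1/5949) = 11/1983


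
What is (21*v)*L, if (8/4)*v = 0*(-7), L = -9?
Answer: 0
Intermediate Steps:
v = 0 (v = (0*(-7))/2 = (1/2)*0 = 0)
(21*v)*L = (21*0)*(-9) = 0*(-9) = 0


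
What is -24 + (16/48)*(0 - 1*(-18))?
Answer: -18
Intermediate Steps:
-24 + (16/48)*(0 - 1*(-18)) = -24 + (16*(1/48))*(0 + 18) = -24 + (⅓)*18 = -24 + 6 = -18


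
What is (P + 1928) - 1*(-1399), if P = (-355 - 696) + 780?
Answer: 3056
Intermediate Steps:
P = -271 (P = -1051 + 780 = -271)
(P + 1928) - 1*(-1399) = (-271 + 1928) - 1*(-1399) = 1657 + 1399 = 3056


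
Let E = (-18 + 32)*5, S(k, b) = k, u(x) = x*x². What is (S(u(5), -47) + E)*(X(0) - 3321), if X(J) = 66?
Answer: -634725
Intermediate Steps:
u(x) = x³
E = 70 (E = 14*5 = 70)
(S(u(5), -47) + E)*(X(0) - 3321) = (5³ + 70)*(66 - 3321) = (125 + 70)*(-3255) = 195*(-3255) = -634725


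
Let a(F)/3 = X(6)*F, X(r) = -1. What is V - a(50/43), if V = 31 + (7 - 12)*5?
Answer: 408/43 ≈ 9.4884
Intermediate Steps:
a(F) = -3*F (a(F) = 3*(-F) = -3*F)
V = 6 (V = 31 - 5*5 = 31 - 25 = 6)
V - a(50/43) = 6 - (-3)*50/43 = 6 - 1*(-150/43) = 6 + 150/43 = 408/43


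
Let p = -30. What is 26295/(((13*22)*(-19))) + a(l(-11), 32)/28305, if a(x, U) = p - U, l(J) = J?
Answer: -744616883/153809370 ≈ -4.8412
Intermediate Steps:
a(x, U) = -30 - U
26295/(((13*22)*(-19))) + a(l(-11), 32)/28305 = 26295/(((13*22)*(-19))) + (-30 - 1*32)/28305 = 26295/((286*(-19))) + (-30 - 32)*(1/28305) = 26295/(-5434) - 62*1/28305 = 26295*(-1/5434) - 62/28305 = -26295/5434 - 62/28305 = -744616883/153809370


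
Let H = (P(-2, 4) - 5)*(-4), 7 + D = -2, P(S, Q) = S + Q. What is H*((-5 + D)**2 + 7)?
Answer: 2436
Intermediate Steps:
P(S, Q) = Q + S
D = -9 (D = -7 - 2 = -9)
H = 12 (H = ((4 - 2) - 5)*(-4) = (2 - 5)*(-4) = -3*(-4) = 12)
H*((-5 + D)**2 + 7) = 12*((-5 - 9)**2 + 7) = 12*((-14)**2 + 7) = 12*(196 + 7) = 12*203 = 2436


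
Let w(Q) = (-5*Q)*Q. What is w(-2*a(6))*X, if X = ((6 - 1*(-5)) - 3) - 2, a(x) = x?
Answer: -4320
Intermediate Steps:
X = 6 (X = ((6 + 5) - 3) - 2 = (11 - 3) - 2 = 8 - 2 = 6)
w(Q) = -5*Q²
w(-2*a(6))*X = -5*(-2*6)²*6 = -5*(-12)²*6 = -5*144*6 = -720*6 = -4320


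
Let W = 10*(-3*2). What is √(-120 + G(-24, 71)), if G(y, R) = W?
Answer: 6*I*√5 ≈ 13.416*I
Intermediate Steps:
W = -60 (W = 10*(-6) = -60)
G(y, R) = -60
√(-120 + G(-24, 71)) = √(-120 - 60) = √(-180) = 6*I*√5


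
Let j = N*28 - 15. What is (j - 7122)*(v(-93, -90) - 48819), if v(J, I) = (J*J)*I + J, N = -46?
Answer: 6970187850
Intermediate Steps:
v(J, I) = J + I*J² (v(J, I) = J²*I + J = I*J² + J = J + I*J²)
j = -1303 (j = -46*28 - 15 = -1288 - 15 = -1303)
(j - 7122)*(v(-93, -90) - 48819) = (-1303 - 7122)*(-93*(1 - 90*(-93)) - 48819) = -8425*(-93*(1 + 8370) - 48819) = -8425*(-93*8371 - 48819) = -8425*(-778503 - 48819) = -8425*(-827322) = 6970187850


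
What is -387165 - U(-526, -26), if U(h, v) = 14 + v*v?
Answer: -387855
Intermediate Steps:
U(h, v) = 14 + v**2
-387165 - U(-526, -26) = -387165 - (14 + (-26)**2) = -387165 - (14 + 676) = -387165 - 1*690 = -387165 - 690 = -387855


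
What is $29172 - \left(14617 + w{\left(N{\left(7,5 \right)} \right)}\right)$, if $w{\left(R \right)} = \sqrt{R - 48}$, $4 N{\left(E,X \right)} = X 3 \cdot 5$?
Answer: $14555 - \frac{3 i \sqrt{13}}{2} \approx 14555.0 - 5.4083 i$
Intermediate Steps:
$N{\left(E,X \right)} = \frac{15 X}{4}$ ($N{\left(E,X \right)} = \frac{X 3 \cdot 5}{4} = \frac{3 X 5}{4} = \frac{15 X}{4}$)
$w{\left(R \right)} = \sqrt{-48 + R}$
$29172 - \left(14617 + w{\left(N{\left(7,5 \right)} \right)}\right) = 29172 - \left(14617 + \sqrt{-48 + \frac{15}{4} \cdot 5}\right) = 29172 - \left(14617 + \sqrt{-48 + \frac{75}{4}}\right) = 29172 - \left(14617 + \sqrt{- \frac{117}{4}}\right) = 29172 - \left(14617 + \frac{3 i \sqrt{13}}{2}\right) = 14555 - \frac{3 i \sqrt{13}}{2}$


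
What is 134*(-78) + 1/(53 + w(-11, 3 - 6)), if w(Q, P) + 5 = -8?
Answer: -418079/40 ≈ -10452.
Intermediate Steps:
w(Q, P) = -13 (w(Q, P) = -5 - 8 = -13)
134*(-78) + 1/(53 + w(-11, 3 - 6)) = 134*(-78) + 1/(53 - 13) = -10452 + 1/40 = -418079/40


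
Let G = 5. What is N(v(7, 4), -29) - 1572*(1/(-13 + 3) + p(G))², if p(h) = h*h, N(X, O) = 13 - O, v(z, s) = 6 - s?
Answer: -24365343/25 ≈ -9.7461e+5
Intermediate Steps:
p(h) = h²
N(v(7, 4), -29) - 1572*(1/(-13 + 3) + p(G))² = (13 - 1*(-29)) - 1572*(1/(-13 + 3) + 5²)² = (13 + 29) - 1572*(1/(-10) + 25)² = 42 - 1572*(-⅒ + 25)² = 42 - 1572*(249/10)² = 42 - 1572*62001/100 = 42 - 24366393/25 = -24365343/25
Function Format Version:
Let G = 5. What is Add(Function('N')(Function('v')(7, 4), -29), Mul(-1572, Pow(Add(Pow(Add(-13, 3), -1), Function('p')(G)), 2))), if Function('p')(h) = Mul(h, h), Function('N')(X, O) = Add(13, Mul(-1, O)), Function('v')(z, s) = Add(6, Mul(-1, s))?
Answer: Rational(-24365343, 25) ≈ -9.7461e+5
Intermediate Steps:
Function('p')(h) = Pow(h, 2)
Add(Function('N')(Function('v')(7, 4), -29), Mul(-1572, Pow(Add(Pow(Add(-13, 3), -1), Function('p')(G)), 2))) = Add(Add(13, Mul(-1, -29)), Mul(-1572, Pow(Add(Pow(Add(-13, 3), -1), Pow(5, 2)), 2))) = Add(Add(13, 29), Mul(-1572, Pow(Add(Pow(-10, -1), 25), 2))) = Add(42, Mul(-1572, Pow(Add(Rational(-1, 10), 25), 2))) = Add(42, Mul(-1572, Pow(Rational(249, 10), 2))) = Add(42, Mul(-1572, Rational(62001, 100))) = Add(42, Rational(-24366393, 25)) = Rational(-24365343, 25)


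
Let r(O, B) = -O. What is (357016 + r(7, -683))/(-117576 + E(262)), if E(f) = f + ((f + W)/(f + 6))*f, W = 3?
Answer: -47839206/15685361 ≈ -3.0499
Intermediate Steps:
E(f) = f + f*(3 + f)/(6 + f) (E(f) = f + ((f + 3)/(f + 6))*f = f + ((3 + f)/(6 + f))*f = f + f*(3 + f)/(6 + f))
(357016 + r(7, -683))/(-117576 + E(262)) = (357016 - 1*7)/(-117576 + 262*(9 + 2*262)/(6 + 262)) = (357016 - 7)/(-117576 + 262*(9 + 524)/268) = 357009/(-117576 + 262*(1/268)*533) = 357009/(-117576 + 69823/134) = 357009/(-15685361/134) = 357009*(-134/15685361) = -47839206/15685361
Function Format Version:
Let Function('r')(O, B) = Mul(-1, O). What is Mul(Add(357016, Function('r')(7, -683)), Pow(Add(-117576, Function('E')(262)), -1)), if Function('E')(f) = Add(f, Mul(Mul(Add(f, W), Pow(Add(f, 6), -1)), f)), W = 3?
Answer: Rational(-47839206, 15685361) ≈ -3.0499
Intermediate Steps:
Function('E')(f) = Add(f, Mul(f, Pow(Add(6, f), -1), Add(3, f))) (Function('E')(f) = Add(f, Mul(Mul(Add(f, 3), Pow(Add(f, 6), -1)), f)) = Add(f, Mul(Mul(Add(3, f), Pow(Add(6, f), -1)), f)) = Add(f, Mul(Mul(Pow(Add(6, f), -1), Add(3, f)), f)) = Add(f, Mul(f, Pow(Add(6, f), -1), Add(3, f))))
Mul(Add(357016, Function('r')(7, -683)), Pow(Add(-117576, Function('E')(262)), -1)) = Mul(Add(357016, Mul(-1, 7)), Pow(Add(-117576, Mul(262, Pow(Add(6, 262), -1), Add(9, Mul(2, 262)))), -1)) = Mul(Add(357016, -7), Pow(Add(-117576, Mul(262, Pow(268, -1), Add(9, 524))), -1)) = Mul(357009, Pow(Add(-117576, Mul(262, Rational(1, 268), 533)), -1)) = Mul(357009, Pow(Add(-117576, Rational(69823, 134)), -1)) = Mul(357009, Pow(Rational(-15685361, 134), -1)) = Mul(357009, Rational(-134, 15685361)) = Rational(-47839206, 15685361)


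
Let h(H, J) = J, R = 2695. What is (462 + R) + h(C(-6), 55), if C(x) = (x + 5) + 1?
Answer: 3212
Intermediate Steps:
C(x) = 6 + x (C(x) = (5 + x) + 1 = 6 + x)
(462 + R) + h(C(-6), 55) = (462 + 2695) + 55 = 3157 + 55 = 3212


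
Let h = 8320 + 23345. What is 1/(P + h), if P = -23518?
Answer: 1/8147 ≈ 0.00012274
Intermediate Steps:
h = 31665
1/(P + h) = 1/(-23518 + 31665) = 1/8147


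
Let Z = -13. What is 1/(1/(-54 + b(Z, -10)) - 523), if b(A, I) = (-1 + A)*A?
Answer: -128/66943 ≈ -0.0019121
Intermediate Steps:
b(A, I) = A*(-1 + A)
1/(1/(-54 + b(Z, -10)) - 523) = 1/(1/(-54 - 13*(-1 - 13)) - 523) = 1/(1/(-54 - 13*(-14)) - 523) = 1/(1/(-54 + 182) - 523) = 1/(1/128 - 523) = 1/(-66943/128) = -128/66943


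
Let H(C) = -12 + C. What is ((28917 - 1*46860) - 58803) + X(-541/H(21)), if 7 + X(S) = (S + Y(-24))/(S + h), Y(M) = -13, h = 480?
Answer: -290050245/3779 ≈ -76753.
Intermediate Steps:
X(S) = -7 + (-13 + S)/(480 + S) (X(S) = -7 + (S - 13)/(S + 480) = -7 + (-13 + S)/(480 + S))
((28917 - 1*46860) - 58803) + X(-541/H(21)) = ((28917 - 1*46860) - 58803) + (-3373 - (-3246)/(-12 + 21))/(480 - 541/(-12 + 21)) = ((28917 - 46860) - 58803) + (-3373 - (-3246)/9)/(480 - 541/9) = (-17943 - 58803) + (-3373 - (-3246)/9)/(480 - 541*1/9) = -76746 + (-3373 - 6*(-541/9))/(480 - 541/9) = -76746 + (-3373 + 1082/3)/(3779/9) = -76746 + (9/3779)*(-9037/3) = -76746 - 27111/3779 = -290050245/3779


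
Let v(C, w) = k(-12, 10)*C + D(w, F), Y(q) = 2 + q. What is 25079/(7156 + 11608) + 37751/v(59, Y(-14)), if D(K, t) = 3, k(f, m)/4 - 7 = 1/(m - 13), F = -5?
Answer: 2243677883/88734956 ≈ 25.285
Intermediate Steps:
k(f, m) = 28 + 4/(-13 + m) (k(f, m) = 28 + 4/(m - 13) = 28 + 4/(-13 + m))
v(C, w) = 3 + 80*C/3 (v(C, w) = (4*(-90 + 7*10)/(-13 + 10))*C + 3 = (4*(-90 + 70)/(-3))*C + 3 = (4*(-⅓)*(-20))*C + 3 = 80*C/3 + 3 = 3 + 80*C/3)
25079/(7156 + 11608) + 37751/v(59, Y(-14)) = 25079/(7156 + 11608) + 37751/(3 + (80/3)*59) = 25079/18764 + 37751/(3 + 4720/3) = 25079*(1/18764) + 37751/(4729/3) = 25079/18764 + 37751*(3/4729) = 25079/18764 + 113253/4729 = 2243677883/88734956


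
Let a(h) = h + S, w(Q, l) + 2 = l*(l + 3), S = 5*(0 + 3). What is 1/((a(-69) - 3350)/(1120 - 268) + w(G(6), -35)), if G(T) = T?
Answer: 213/237283 ≈ 0.00089766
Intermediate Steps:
S = 15 (S = 5*3 = 15)
w(Q, l) = -2 + l*(3 + l) (w(Q, l) = -2 + l*(l + 3) = -2 + l*(3 + l))
a(h) = 15 + h (a(h) = h + 15 = 15 + h)
1/((a(-69) - 3350)/(1120 - 268) + w(G(6), -35)) = 1/(((15 - 69) - 3350)/(1120 - 268) + (-2 + (-35)² + 3*(-35))) = 1/((-54 - 3350)/852 + (-2 + 1225 - 105)) = 1/(-3404*1/852 + 1118) = 1/(-851/213 + 1118) = 1/(237283/213) = 213/237283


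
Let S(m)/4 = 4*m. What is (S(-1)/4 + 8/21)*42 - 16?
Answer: -168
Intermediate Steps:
S(m) = 16*m (S(m) = 4*(4*m) = 16*m)
(S(-1)/4 + 8/21)*42 - 16 = ((16*(-1))/4 + 8/21)*42 - 16 = (-16*1/4 + 8*(1/21))*42 - 16 = (-4 + 8/21)*42 - 16 = -76/21*42 - 16 = -152 - 16 = -168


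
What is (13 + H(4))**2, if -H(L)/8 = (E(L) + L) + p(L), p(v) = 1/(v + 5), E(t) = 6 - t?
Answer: 104329/81 ≈ 1288.0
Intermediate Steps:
p(v) = 1/(5 + v)
H(L) = -48 - 8/(5 + L) (H(L) = -8*(((6 - L) + L) + 1/(5 + L)) = -8*(6 + 1/(5 + L)) = -48 - 8/(5 + L))
(13 + H(4))**2 = (13 + 8*(-31 - 6*4)/(5 + 4))**2 = (13 + 8*(-31 - 24)/9)**2 = (13 + 8*(1/9)*(-55))**2 = (13 - 440/9)**2 = (-323/9)**2 = 104329/81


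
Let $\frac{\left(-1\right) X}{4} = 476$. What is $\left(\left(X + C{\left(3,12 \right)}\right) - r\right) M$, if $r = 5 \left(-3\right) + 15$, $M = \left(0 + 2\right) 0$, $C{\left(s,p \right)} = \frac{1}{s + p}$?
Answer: $0$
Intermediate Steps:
$C{\left(s,p \right)} = \frac{1}{p + s}$
$X = -1904$ ($X = \left(-4\right) 476 = -1904$)
$M = 0$ ($M = 2 \cdot 0 = 0$)
$r = 0$ ($r = -15 + 15 = 0$)
$\left(\left(X + C{\left(3,12 \right)}\right) - r\right) M = \left(\left(-1904 + \frac{1}{12 + 3}\right) - 0\right) 0 = \left(\left(-1904 + \frac{1}{15}\right) + 0\right) 0 = \left(- \frac{28559}{15} + 0\right) 0 = \left(- \frac{28559}{15}\right) 0 = 0$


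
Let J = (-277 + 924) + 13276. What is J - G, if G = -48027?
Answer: 61950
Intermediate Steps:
J = 13923 (J = 647 + 13276 = 13923)
J - G = 13923 - 1*(-48027) = 13923 + 48027 = 61950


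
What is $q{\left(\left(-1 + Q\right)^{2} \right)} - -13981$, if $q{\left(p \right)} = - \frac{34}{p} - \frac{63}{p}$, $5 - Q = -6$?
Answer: $\frac{1398003}{100} \approx 13980.0$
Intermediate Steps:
$Q = 11$ ($Q = 5 - -6 = 5 + 6 = 11$)
$q{\left(p \right)} = - \frac{97}{p}$
$q{\left(\left(-1 + Q\right)^{2} \right)} - -13981 = - \frac{97}{\left(-1 + 11\right)^{2}} - -13981 = - \frac{97}{10^{2}} + 13981 = - \frac{97}{100} + 13981 = \frac{1398003}{100}$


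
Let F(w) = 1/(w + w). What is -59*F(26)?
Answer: -59/52 ≈ -1.1346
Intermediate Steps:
F(w) = 1/(2*w)
-59*F(26) = -59/(2*26) = -59*1/52 = -59/52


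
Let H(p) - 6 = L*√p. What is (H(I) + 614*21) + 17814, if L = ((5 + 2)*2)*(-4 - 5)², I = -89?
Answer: 30714 + 1134*I*√89 ≈ 30714.0 + 10698.0*I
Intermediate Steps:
L = 1134 (L = (7*2)*(-9)² = 14*81 = 1134)
H(p) = 6 + 1134*√p
(H(I) + 614*21) + 17814 = ((6 + 1134*√(-89)) + 614*21) + 17814 = ((6 + 1134*(I*√89)) + 12894) + 17814 = ((6 + 1134*I*√89) + 12894) + 17814 = (12900 + 1134*I*√89) + 17814 = 30714 + 1134*I*√89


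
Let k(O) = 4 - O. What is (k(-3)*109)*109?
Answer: 83167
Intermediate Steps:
(k(-3)*109)*109 = ((4 - 1*(-3))*109)*109 = ((4 + 3)*109)*109 = (7*109)*109 = 763*109 = 83167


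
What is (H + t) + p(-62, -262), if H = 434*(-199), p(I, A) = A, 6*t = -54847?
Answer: -574615/6 ≈ -95769.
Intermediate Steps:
t = -54847/6 (t = (⅙)*(-54847) = -54847/6 ≈ -9141.2)
H = -86366
(H + t) + p(-62, -262) = (-86366 - 54847/6) - 262 = -573043/6 - 262 = -574615/6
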